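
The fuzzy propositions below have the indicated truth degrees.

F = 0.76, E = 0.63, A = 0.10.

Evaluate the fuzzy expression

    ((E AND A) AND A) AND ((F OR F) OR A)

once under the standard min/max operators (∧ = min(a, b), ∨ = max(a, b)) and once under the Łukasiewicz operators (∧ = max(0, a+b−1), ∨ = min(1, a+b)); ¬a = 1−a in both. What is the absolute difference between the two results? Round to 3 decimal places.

Under standard min/max:
  E AND A = min(a, b) on (0.63, 0.10) = 0.10
  (E AND A) AND A = min(a, b) on (0.10, 0.10) = 0.10
  F OR F = max(a, b) on (0.76, 0.76) = 0.76
  (F OR F) OR A = max(a, b) on (0.76, 0.10) = 0.76
  ((E AND A) AND A) AND ((F OR F) OR A) = min(a, b) on (0.10, 0.76) = 0.10
  → value = 0.1000
Under Łukasiewicz:
  E AND A = max(0, a+b−1) on (0.63, 0.10) = 0.00
  (E AND A) AND A = max(0, a+b−1) on (0.00, 0.10) = 0.00
  F OR F = min(1, a+b) on (0.76, 0.76) = 1.00
  (F OR F) OR A = min(1, a+b) on (1.00, 0.10) = 1.00
  ((E AND A) AND A) AND ((F OR F) OR A) = max(0, a+b−1) on (0.00, 1.00) = 0.00
  → value = 0.0000
|0.1000 − 0.0000| = 0.100

0.100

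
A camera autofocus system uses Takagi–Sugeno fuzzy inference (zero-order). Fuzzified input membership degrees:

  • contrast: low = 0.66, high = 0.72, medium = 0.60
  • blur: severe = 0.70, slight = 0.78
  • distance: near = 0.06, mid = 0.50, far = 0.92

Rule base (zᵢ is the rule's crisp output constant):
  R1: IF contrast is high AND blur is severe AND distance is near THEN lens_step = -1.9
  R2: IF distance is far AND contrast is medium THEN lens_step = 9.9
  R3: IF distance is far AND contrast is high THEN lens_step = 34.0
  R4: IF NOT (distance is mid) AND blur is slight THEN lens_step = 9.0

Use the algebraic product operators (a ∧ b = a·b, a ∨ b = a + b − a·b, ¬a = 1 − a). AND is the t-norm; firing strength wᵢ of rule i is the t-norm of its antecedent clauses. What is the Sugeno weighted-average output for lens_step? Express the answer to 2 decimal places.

R1 (z=-1.9): high=0.72, severe=0.70, near=0.06; AND[a·b] → w = 0.0302
R2 (z=9.9): far=0.92, medium=0.60; AND[a·b] → w = 0.5520
R3 (z=34.0): far=0.92, high=0.72; AND[a·b] → w = 0.6624
R4 (z=9.0): ¬mid=1−0.50=0.50, slight=0.78; AND[a·b] → w = 0.3900
Weighted average = (0.0302·-1.9 + 0.5520·9.9 + 0.6624·34.0 + 0.3900·9.0) / (0.0302 + 0.5520 + 0.6624 + 0.3900)
  = 31.4389 / 1.6346 = 19.23

19.23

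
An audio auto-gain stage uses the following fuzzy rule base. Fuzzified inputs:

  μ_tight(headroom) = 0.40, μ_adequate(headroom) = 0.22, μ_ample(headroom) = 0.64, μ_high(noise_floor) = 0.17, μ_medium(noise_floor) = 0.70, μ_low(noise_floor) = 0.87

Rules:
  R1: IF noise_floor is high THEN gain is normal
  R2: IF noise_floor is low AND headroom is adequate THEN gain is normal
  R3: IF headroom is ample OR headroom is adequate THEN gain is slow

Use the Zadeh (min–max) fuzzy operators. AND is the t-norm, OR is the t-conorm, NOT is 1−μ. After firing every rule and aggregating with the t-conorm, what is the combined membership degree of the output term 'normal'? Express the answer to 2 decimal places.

0.22

R1: high=0.17 → w = 0.17
R2: low=0.87, adequate=0.22; AND[min(a, b)] → w = 0.22
R3: ample=0.64, adequate=0.22; OR[max(a, b)] → w = 0.64
Rules with consequent 'normal': {R1, R2} → strengths 0.17, 0.22
Aggregate via t-conorm [max(a, b)]: 0.22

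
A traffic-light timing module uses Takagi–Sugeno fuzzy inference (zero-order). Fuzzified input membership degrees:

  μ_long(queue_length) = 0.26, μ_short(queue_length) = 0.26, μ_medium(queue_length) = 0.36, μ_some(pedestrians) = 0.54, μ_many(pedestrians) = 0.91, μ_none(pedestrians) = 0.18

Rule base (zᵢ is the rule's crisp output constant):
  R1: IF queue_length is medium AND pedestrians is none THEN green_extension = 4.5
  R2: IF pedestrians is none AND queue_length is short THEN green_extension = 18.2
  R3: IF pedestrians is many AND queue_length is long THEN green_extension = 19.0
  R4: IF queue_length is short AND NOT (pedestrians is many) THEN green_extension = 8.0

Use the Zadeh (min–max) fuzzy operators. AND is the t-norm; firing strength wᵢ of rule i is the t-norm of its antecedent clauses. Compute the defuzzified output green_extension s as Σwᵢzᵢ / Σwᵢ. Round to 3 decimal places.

R1 (z=4.5): medium=0.36, none=0.18; AND[min(a, b)] → w = 0.18
R2 (z=18.2): none=0.18, short=0.26; AND[min(a, b)] → w = 0.18
R3 (z=19.0): many=0.91, long=0.26; AND[min(a, b)] → w = 0.26
R4 (z=8.0): short=0.26, ¬many=1−0.91=0.09; AND[min(a, b)] → w = 0.09
Weighted average = (0.18·4.5 + 0.18·18.2 + 0.26·19.0 + 0.09·8.0) / (0.18 + 0.18 + 0.26 + 0.09)
  = 9.7460 / 0.7100 = 13.727

13.727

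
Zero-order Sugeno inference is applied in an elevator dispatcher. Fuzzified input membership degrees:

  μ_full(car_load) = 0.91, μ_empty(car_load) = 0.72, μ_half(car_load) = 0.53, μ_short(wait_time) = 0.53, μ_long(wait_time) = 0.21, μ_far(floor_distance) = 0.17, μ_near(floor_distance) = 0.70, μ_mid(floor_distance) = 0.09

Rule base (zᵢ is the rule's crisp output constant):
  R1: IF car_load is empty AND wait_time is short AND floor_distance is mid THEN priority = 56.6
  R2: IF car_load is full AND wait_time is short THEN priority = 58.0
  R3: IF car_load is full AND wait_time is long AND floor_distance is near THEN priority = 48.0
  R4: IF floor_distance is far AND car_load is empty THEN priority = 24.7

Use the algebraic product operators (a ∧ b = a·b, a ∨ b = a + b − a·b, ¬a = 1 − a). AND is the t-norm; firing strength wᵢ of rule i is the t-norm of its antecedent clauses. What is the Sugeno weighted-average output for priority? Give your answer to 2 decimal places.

50.93

R1 (z=56.6): empty=0.72, short=0.53, mid=0.09; AND[a·b] → w = 0.0343
R2 (z=58.0): full=0.91, short=0.53; AND[a·b] → w = 0.4823
R3 (z=48.0): full=0.91, long=0.21, near=0.70; AND[a·b] → w = 0.1338
R4 (z=24.7): far=0.17, empty=0.72; AND[a·b] → w = 0.1224
Weighted average = (0.0343·56.6 + 0.4823·58.0 + 0.1338·48.0 + 0.1224·24.7) / (0.0343 + 0.4823 + 0.1338 + 0.1224)
  = 39.3615 / 0.7728 = 50.93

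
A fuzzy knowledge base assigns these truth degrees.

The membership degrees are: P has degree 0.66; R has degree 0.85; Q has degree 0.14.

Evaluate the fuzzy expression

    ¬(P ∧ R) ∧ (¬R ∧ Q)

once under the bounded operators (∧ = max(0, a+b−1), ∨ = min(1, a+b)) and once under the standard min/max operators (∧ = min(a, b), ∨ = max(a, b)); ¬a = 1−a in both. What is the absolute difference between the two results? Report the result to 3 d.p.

Under bounded:
  P ∧ R = max(0, a+b−1) on (0.66, 0.85) = 0.51
  ¬(P ∧ R) = 1 − 0.51 = 0.49
  ¬R = 1 − 0.85 = 0.15
  ¬R ∧ Q = max(0, a+b−1) on (0.15, 0.14) = 0.00
  ¬(P ∧ R) ∧ (¬R ∧ Q) = max(0, a+b−1) on (0.49, 0.00) = 0.00
  → value = 0.0000
Under standard min/max:
  P ∧ R = min(a, b) on (0.66, 0.85) = 0.66
  ¬(P ∧ R) = 1 − 0.66 = 0.34
  ¬R = 1 − 0.85 = 0.15
  ¬R ∧ Q = min(a, b) on (0.15, 0.14) = 0.14
  ¬(P ∧ R) ∧ (¬R ∧ Q) = min(a, b) on (0.34, 0.14) = 0.14
  → value = 0.1400
|0.0000 − 0.1400| = 0.140

0.140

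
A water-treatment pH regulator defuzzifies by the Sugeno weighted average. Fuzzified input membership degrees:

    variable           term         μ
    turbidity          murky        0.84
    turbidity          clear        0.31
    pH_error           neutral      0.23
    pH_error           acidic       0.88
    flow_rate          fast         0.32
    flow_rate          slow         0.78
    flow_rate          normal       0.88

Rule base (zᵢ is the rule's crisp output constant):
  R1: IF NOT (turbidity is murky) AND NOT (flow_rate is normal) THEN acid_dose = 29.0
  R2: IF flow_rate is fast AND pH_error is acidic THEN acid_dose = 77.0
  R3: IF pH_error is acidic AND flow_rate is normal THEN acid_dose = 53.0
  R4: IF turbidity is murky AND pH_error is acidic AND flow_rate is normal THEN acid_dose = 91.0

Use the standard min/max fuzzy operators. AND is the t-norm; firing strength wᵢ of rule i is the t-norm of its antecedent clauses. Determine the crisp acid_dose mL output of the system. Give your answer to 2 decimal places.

70.00

R1 (z=29.0): ¬murky=1−0.84=0.16, ¬normal=1−0.88=0.12; AND[min(a, b)] → w = 0.12
R2 (z=77.0): fast=0.32, acidic=0.88; AND[min(a, b)] → w = 0.32
R3 (z=53.0): acidic=0.88, normal=0.88; AND[min(a, b)] → w = 0.88
R4 (z=91.0): murky=0.84, acidic=0.88, normal=0.88; AND[min(a, b)] → w = 0.84
Weighted average = (0.12·29.0 + 0.32·77.0 + 0.88·53.0 + 0.84·91.0) / (0.12 + 0.32 + 0.88 + 0.84)
  = 151.2000 / 2.1600 = 70.00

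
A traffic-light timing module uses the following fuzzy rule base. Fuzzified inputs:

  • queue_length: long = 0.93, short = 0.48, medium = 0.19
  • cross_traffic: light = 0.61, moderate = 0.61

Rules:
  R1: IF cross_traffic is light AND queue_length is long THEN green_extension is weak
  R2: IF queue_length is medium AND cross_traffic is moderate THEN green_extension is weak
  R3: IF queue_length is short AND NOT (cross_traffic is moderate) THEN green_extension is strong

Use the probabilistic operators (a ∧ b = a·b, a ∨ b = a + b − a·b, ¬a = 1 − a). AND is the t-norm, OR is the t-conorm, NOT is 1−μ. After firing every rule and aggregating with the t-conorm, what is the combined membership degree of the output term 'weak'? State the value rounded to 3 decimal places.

R1: light=0.61, long=0.93; AND[a·b] → w = 0.5673
R2: medium=0.19, moderate=0.61; AND[a·b] → w = 0.1159
R3: short=0.48, ¬moderate=1−0.61=0.39; AND[a·b] → w = 0.1872
Rules with consequent 'weak': {R1, R2} → strengths 0.5673, 0.1159
Aggregate via t-conorm [a + b − a·b]: 0.6174

0.617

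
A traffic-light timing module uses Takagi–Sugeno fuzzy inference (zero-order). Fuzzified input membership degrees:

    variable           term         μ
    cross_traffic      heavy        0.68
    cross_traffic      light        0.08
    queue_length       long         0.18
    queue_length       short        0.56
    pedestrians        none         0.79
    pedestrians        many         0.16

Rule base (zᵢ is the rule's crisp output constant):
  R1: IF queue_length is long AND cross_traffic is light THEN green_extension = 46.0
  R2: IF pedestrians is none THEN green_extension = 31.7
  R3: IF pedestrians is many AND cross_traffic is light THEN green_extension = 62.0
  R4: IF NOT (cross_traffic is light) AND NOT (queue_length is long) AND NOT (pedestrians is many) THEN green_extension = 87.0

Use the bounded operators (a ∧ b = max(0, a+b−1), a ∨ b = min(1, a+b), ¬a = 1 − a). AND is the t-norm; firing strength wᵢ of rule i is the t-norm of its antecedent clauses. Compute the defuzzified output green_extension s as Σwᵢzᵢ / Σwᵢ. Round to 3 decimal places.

55.112

R1 (z=46.0): long=0.18, light=0.08; AND[max(0, a+b−1)] → w = 0.00
R2 (z=31.7): none=0.79 → w = 0.79
R3 (z=62.0): many=0.16, light=0.08; AND[max(0, a+b−1)] → w = 0.00
R4 (z=87.0): ¬light=1−0.08=0.92, ¬long=1−0.18=0.82, ¬many=1−0.16=0.84; AND[max(0, a+b−1)] → w = 0.58
Weighted average = (0.00·46.0 + 0.79·31.7 + 0.00·62.0 + 0.58·87.0) / (0.00 + 0.79 + 0.00 + 0.58)
  = 75.5030 / 1.3700 = 55.112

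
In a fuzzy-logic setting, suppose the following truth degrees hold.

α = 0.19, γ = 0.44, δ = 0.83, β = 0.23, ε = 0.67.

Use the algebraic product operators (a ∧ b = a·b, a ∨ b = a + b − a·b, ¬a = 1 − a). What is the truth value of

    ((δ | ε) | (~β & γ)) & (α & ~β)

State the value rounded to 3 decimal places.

δ | ε = a + b − a·b on (0.8300, 0.6700) = 0.9439
~β = 1 − 0.2300 = 0.7700
~β & γ = a·b on (0.7700, 0.4400) = 0.3388
(δ | ε) | (~β & γ) = a + b − a·b on (0.9439, 0.3388) = 0.9629
~β = 1 − 0.2300 = 0.7700
α & ~β = a·b on (0.1900, 0.7700) = 0.1463
((δ | ε) | (~β & γ)) & (α & ~β) = a·b on (0.9629, 0.1463) = 0.1409

0.141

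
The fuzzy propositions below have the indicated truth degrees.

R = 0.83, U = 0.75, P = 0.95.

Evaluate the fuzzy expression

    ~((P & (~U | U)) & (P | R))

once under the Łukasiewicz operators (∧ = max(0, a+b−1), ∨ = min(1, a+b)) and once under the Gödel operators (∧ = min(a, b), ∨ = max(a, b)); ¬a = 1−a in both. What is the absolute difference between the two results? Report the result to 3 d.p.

Under Łukasiewicz:
  ~U = 1 − 0.75 = 0.25
  ~U | U = min(1, a+b) on (0.25, 0.75) = 1.00
  P & (~U | U) = max(0, a+b−1) on (0.95, 1.00) = 0.95
  P | R = min(1, a+b) on (0.95, 0.83) = 1.00
  (P & (~U | U)) & (P | R) = max(0, a+b−1) on (0.95, 1.00) = 0.95
  ~((P & (~U | U)) & (P | R)) = 1 − 0.95 = 0.05
  → value = 0.0500
Under Gödel:
  ~U = 1 − 0.75 = 0.25
  ~U | U = max(a, b) on (0.25, 0.75) = 0.75
  P & (~U | U) = min(a, b) on (0.95, 0.75) = 0.75
  P | R = max(a, b) on (0.95, 0.83) = 0.95
  (P & (~U | U)) & (P | R) = min(a, b) on (0.75, 0.95) = 0.75
  ~((P & (~U | U)) & (P | R)) = 1 − 0.75 = 0.25
  → value = 0.2500
|0.0500 − 0.2500| = 0.200

0.200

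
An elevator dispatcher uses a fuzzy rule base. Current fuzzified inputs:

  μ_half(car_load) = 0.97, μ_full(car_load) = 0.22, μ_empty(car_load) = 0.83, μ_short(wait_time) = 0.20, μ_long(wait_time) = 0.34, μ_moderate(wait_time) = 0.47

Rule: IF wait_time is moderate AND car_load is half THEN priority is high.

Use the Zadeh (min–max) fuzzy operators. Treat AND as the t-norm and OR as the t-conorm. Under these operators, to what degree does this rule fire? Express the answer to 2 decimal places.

firing strength: moderate=0.47, half=0.97; AND[min(a, b)] → w = 0.47

0.47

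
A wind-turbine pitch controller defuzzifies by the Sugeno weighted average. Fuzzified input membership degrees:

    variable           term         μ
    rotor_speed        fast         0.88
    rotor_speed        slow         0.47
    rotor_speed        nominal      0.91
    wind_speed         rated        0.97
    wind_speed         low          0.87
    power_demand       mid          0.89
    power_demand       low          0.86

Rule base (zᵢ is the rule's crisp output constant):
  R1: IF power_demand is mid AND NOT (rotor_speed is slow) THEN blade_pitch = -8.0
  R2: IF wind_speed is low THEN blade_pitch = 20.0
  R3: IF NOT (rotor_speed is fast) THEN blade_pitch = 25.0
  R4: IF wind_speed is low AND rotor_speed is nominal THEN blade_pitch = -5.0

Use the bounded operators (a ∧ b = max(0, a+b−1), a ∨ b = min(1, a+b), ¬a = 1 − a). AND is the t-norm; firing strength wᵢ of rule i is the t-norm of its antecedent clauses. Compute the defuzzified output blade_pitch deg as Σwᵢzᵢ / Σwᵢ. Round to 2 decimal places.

6.00

R1 (z=-8.0): mid=0.89, ¬slow=1−0.47=0.53; AND[max(0, a+b−1)] → w = 0.42
R2 (z=20.0): low=0.87 → w = 0.87
R3 (z=25.0): ¬fast=1−0.88=0.12 → w = 0.12
R4 (z=-5.0): low=0.87, nominal=0.91; AND[max(0, a+b−1)] → w = 0.78
Weighted average = (0.42·-8.0 + 0.87·20.0 + 0.12·25.0 + 0.78·-5.0) / (0.42 + 0.87 + 0.12 + 0.78)
  = 13.1400 / 2.1900 = 6.00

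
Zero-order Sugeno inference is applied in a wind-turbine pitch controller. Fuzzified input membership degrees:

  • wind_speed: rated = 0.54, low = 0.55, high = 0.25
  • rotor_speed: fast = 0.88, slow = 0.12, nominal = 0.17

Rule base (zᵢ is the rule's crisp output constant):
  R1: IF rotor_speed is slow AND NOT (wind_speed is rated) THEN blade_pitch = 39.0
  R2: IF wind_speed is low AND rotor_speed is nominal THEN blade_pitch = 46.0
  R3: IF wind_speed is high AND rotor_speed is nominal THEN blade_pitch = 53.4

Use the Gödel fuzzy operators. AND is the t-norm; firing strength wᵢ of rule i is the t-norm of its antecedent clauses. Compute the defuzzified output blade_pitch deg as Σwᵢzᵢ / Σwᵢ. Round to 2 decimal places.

46.91

R1 (z=39.0): slow=0.12, ¬rated=1−0.54=0.46; AND[min(a, b)] → w = 0.12
R2 (z=46.0): low=0.55, nominal=0.17; AND[min(a, b)] → w = 0.17
R3 (z=53.4): high=0.25, nominal=0.17; AND[min(a, b)] → w = 0.17
Weighted average = (0.12·39.0 + 0.17·46.0 + 0.17·53.4) / (0.12 + 0.17 + 0.17)
  = 21.5780 / 0.4600 = 46.91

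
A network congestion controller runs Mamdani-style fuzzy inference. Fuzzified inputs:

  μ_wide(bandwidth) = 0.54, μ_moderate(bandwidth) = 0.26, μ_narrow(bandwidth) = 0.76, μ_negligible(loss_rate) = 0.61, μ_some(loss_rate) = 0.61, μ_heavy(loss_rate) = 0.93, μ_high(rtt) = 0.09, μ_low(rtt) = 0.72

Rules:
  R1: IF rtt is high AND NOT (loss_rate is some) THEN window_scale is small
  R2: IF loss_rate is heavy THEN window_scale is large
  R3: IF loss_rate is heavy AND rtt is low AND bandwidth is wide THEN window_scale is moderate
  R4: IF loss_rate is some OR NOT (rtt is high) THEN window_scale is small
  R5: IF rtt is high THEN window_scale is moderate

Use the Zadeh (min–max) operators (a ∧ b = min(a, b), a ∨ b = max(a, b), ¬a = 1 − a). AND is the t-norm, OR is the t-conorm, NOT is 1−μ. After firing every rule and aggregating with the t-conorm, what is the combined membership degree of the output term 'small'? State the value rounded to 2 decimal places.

R1: high=0.09, ¬some=1−0.61=0.39; AND[min(a, b)] → w = 0.09
R2: heavy=0.93 → w = 0.93
R3: heavy=0.93, low=0.72, wide=0.54; AND[min(a, b)] → w = 0.54
R4: some=0.61, ¬high=1−0.09=0.91; OR[max(a, b)] → w = 0.91
R5: high=0.09 → w = 0.09
Rules with consequent 'small': {R1, R4} → strengths 0.09, 0.91
Aggregate via t-conorm [max(a, b)]: 0.91

0.91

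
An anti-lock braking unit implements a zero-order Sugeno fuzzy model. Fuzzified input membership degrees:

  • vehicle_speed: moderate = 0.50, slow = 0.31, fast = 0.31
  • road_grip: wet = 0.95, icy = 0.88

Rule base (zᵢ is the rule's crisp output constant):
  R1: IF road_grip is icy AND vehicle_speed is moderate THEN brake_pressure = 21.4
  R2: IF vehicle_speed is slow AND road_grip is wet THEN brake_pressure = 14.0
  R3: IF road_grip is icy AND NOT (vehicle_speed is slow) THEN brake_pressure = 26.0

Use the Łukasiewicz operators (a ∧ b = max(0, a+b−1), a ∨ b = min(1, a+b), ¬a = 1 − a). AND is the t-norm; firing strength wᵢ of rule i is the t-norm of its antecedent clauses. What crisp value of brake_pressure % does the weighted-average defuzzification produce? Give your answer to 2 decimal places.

21.98

R1 (z=21.4): icy=0.88, moderate=0.50; AND[max(0, a+b−1)] → w = 0.38
R2 (z=14.0): slow=0.31, wet=0.95; AND[max(0, a+b−1)] → w = 0.26
R3 (z=26.0): icy=0.88, ¬slow=1−0.31=0.69; AND[max(0, a+b−1)] → w = 0.57
Weighted average = (0.38·21.4 + 0.26·14.0 + 0.57·26.0) / (0.38 + 0.26 + 0.57)
  = 26.5920 / 1.2100 = 21.98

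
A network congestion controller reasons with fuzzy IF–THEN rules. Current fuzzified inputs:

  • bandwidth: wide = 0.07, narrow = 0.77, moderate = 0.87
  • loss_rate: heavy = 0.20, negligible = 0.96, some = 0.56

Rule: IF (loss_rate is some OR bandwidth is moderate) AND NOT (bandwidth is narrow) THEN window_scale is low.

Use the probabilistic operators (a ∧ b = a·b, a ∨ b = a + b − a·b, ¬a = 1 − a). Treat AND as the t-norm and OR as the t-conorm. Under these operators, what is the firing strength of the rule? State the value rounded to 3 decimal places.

firing strength: (some=0.56 OR moderate=0.87) = 0.9428; AND[a·b] with ¬narrow=1−0.77=0.23 → w = 0.2168

0.217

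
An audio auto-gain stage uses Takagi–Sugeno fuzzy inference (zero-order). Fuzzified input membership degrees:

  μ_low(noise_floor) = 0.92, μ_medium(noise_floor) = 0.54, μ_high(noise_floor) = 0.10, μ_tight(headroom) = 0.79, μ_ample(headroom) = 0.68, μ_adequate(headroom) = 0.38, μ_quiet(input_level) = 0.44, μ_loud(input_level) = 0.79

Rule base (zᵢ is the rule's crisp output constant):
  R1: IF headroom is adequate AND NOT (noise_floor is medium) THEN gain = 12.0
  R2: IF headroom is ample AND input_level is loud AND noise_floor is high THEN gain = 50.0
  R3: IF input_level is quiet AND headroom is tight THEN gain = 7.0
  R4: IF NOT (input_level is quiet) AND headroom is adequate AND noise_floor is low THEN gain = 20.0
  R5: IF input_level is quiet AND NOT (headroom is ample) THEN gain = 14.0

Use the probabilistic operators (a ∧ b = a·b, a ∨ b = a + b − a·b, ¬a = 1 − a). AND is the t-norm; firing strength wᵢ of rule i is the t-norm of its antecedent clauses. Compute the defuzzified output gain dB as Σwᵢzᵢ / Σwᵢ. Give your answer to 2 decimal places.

R1 (z=12.0): adequate=0.38, ¬medium=1−0.54=0.46; AND[a·b] → w = 0.1748
R2 (z=50.0): ample=0.68, loud=0.79, high=0.10; AND[a·b] → w = 0.0537
R3 (z=7.0): quiet=0.44, tight=0.79; AND[a·b] → w = 0.3476
R4 (z=20.0): ¬quiet=1−0.44=0.56, adequate=0.38, low=0.92; AND[a·b] → w = 0.1958
R5 (z=14.0): quiet=0.44, ¬ample=1−0.68=0.32; AND[a·b] → w = 0.1408
Weighted average = (0.1748·12.0 + 0.0537·50.0 + 0.3476·7.0 + 0.1958·20.0 + 0.1408·14.0) / (0.1748 + 0.0537 + 0.3476 + 0.1958 + 0.1408)
  = 13.1035 / 0.9127 = 14.36

14.36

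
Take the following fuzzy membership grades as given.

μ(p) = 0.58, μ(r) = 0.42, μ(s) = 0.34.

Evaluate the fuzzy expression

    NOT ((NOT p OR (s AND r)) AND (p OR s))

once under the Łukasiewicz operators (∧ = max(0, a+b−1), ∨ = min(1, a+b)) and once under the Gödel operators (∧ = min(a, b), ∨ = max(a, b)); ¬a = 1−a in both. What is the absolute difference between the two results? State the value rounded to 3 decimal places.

0.080

Under Łukasiewicz:
  NOT p = 1 − 0.58 = 0.42
  s AND r = max(0, a+b−1) on (0.34, 0.42) = 0.00
  NOT p OR (s AND r) = min(1, a+b) on (0.42, 0.00) = 0.42
  p OR s = min(1, a+b) on (0.58, 0.34) = 0.92
  (NOT p OR (s AND r)) AND (p OR s) = max(0, a+b−1) on (0.42, 0.92) = 0.34
  NOT ((NOT p OR (s AND r)) AND (p OR s)) = 1 − 0.34 = 0.66
  → value = 0.6600
Under Gödel:
  NOT p = 1 − 0.58 = 0.42
  s AND r = min(a, b) on (0.34, 0.42) = 0.34
  NOT p OR (s AND r) = max(a, b) on (0.42, 0.34) = 0.42
  p OR s = max(a, b) on (0.58, 0.34) = 0.58
  (NOT p OR (s AND r)) AND (p OR s) = min(a, b) on (0.42, 0.58) = 0.42
  NOT ((NOT p OR (s AND r)) AND (p OR s)) = 1 − 0.42 = 0.58
  → value = 0.5800
|0.6600 − 0.5800| = 0.080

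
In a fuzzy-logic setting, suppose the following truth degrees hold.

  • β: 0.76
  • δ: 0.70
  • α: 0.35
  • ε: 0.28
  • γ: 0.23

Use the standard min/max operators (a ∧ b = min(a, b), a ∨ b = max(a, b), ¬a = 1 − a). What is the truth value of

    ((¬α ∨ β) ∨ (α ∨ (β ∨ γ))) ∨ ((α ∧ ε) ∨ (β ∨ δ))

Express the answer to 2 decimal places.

0.76

¬α = 1 − 0.35 = 0.65
¬α ∨ β = max(a, b) on (0.65, 0.76) = 0.76
β ∨ γ = max(a, b) on (0.76, 0.23) = 0.76
α ∨ (β ∨ γ) = max(a, b) on (0.35, 0.76) = 0.76
(¬α ∨ β) ∨ (α ∨ (β ∨ γ)) = max(a, b) on (0.76, 0.76) = 0.76
α ∧ ε = min(a, b) on (0.35, 0.28) = 0.28
β ∨ δ = max(a, b) on (0.76, 0.70) = 0.76
(α ∧ ε) ∨ (β ∨ δ) = max(a, b) on (0.28, 0.76) = 0.76
((¬α ∨ β) ∨ (α ∨ (β ∨ γ))) ∨ ((α ∧ ε) ∨ (β ∨ δ)) = max(a, b) on (0.76, 0.76) = 0.76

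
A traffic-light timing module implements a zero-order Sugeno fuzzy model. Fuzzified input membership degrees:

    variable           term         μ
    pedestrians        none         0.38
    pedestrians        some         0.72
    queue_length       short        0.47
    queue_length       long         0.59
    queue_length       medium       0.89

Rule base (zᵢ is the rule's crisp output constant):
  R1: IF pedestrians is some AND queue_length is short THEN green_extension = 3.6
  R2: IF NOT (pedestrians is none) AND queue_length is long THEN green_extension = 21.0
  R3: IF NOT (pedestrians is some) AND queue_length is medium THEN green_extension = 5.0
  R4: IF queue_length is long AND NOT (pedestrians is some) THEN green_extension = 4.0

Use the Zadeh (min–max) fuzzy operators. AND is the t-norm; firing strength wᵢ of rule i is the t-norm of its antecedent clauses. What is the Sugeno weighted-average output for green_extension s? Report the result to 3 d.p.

10.248

R1 (z=3.6): some=0.72, short=0.47; AND[min(a, b)] → w = 0.47
R2 (z=21.0): ¬none=1−0.38=0.62, long=0.59; AND[min(a, b)] → w = 0.59
R3 (z=5.0): ¬some=1−0.72=0.28, medium=0.89; AND[min(a, b)] → w = 0.28
R4 (z=4.0): long=0.59, ¬some=1−0.72=0.28; AND[min(a, b)] → w = 0.28
Weighted average = (0.47·3.6 + 0.59·21.0 + 0.28·5.0 + 0.28·4.0) / (0.47 + 0.59 + 0.28 + 0.28)
  = 16.6020 / 1.6200 = 10.248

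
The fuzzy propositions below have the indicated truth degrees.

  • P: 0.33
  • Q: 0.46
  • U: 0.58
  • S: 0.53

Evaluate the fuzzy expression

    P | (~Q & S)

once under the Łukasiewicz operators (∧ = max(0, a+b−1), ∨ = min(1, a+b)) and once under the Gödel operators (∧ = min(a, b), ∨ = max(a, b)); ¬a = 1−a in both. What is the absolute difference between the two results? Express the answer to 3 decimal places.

Under Łukasiewicz:
  ~Q = 1 − 0.46 = 0.54
  ~Q & S = max(0, a+b−1) on (0.54, 0.53) = 0.07
  P | (~Q & S) = min(1, a+b) on (0.33, 0.07) = 0.40
  → value = 0.4000
Under Gödel:
  ~Q = 1 − 0.46 = 0.54
  ~Q & S = min(a, b) on (0.54, 0.53) = 0.53
  P | (~Q & S) = max(a, b) on (0.33, 0.53) = 0.53
  → value = 0.5300
|0.4000 − 0.5300| = 0.130

0.130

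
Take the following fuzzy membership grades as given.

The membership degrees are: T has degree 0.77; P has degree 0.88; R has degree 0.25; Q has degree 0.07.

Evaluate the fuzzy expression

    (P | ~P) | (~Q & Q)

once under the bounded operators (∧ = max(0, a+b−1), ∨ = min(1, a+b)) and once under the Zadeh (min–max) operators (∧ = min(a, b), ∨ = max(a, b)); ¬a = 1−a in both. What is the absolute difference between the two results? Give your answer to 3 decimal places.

Under bounded:
  ~P = 1 − 0.88 = 0.12
  P | ~P = min(1, a+b) on (0.88, 0.12) = 1.00
  ~Q = 1 − 0.07 = 0.93
  ~Q & Q = max(0, a+b−1) on (0.93, 0.07) = 0.00
  (P | ~P) | (~Q & Q) = min(1, a+b) on (1.00, 0.00) = 1.00
  → value = 1.0000
Under Zadeh (min–max):
  ~P = 1 − 0.88 = 0.12
  P | ~P = max(a, b) on (0.88, 0.12) = 0.88
  ~Q = 1 − 0.07 = 0.93
  ~Q & Q = min(a, b) on (0.93, 0.07) = 0.07
  (P | ~P) | (~Q & Q) = max(a, b) on (0.88, 0.07) = 0.88
  → value = 0.8800
|1.0000 − 0.8800| = 0.120

0.120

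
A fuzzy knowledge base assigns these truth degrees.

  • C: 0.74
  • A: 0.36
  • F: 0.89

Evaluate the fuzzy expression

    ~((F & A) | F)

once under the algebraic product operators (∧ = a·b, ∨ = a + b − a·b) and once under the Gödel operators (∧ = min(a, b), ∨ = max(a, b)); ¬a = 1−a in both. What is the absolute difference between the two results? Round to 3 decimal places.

0.035

Under algebraic product:
  F & A = a·b on (0.8900, 0.3600) = 0.3204
  (F & A) | F = a + b − a·b on (0.3204, 0.8900) = 0.9252
  ~((F & A) | F) = 1 − 0.9252 = 0.0748
  → value = 0.0748
Under Gödel:
  F & A = min(a, b) on (0.89, 0.36) = 0.36
  (F & A) | F = max(a, b) on (0.36, 0.89) = 0.89
  ~((F & A) | F) = 1 − 0.89 = 0.11
  → value = 0.1100
|0.0748 − 0.1100| = 0.035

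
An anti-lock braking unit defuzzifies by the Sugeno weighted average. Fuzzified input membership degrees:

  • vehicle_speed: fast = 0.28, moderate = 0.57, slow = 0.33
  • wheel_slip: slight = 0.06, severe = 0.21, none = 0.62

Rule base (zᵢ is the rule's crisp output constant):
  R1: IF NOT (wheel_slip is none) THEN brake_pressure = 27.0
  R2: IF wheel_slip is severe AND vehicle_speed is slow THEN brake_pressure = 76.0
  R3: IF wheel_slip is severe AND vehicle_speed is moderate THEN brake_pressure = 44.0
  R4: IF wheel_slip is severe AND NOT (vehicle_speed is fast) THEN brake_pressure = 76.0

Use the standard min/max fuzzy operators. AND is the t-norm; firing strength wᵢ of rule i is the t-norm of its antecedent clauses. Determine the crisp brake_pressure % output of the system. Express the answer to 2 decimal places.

50.91

R1 (z=27.0): ¬none=1−0.62=0.38 → w = 0.38
R2 (z=76.0): severe=0.21, slow=0.33; AND[min(a, b)] → w = 0.21
R3 (z=44.0): severe=0.21, moderate=0.57; AND[min(a, b)] → w = 0.21
R4 (z=76.0): severe=0.21, ¬fast=1−0.28=0.72; AND[min(a, b)] → w = 0.21
Weighted average = (0.38·27.0 + 0.21·76.0 + 0.21·44.0 + 0.21·76.0) / (0.38 + 0.21 + 0.21 + 0.21)
  = 51.4200 / 1.0100 = 50.91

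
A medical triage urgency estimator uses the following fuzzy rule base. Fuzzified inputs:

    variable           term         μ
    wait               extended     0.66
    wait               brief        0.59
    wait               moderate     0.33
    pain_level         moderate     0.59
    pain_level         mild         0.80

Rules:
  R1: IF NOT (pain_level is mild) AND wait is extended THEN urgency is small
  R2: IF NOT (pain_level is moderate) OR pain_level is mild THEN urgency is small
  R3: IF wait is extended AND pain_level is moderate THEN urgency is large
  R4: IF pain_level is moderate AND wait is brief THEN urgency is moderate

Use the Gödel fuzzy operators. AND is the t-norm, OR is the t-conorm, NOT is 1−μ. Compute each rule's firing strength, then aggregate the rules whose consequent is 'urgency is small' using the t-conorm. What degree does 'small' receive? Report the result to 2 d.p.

R1: ¬mild=1−0.80=0.20, extended=0.66; AND[min(a, b)] → w = 0.20
R2: ¬moderate=1−0.59=0.41, mild=0.80; OR[max(a, b)] → w = 0.80
R3: extended=0.66, moderate=0.59; AND[min(a, b)] → w = 0.59
R4: moderate=0.59, brief=0.59; AND[min(a, b)] → w = 0.59
Rules with consequent 'small': {R1, R2} → strengths 0.20, 0.80
Aggregate via t-conorm [max(a, b)]: 0.80

0.80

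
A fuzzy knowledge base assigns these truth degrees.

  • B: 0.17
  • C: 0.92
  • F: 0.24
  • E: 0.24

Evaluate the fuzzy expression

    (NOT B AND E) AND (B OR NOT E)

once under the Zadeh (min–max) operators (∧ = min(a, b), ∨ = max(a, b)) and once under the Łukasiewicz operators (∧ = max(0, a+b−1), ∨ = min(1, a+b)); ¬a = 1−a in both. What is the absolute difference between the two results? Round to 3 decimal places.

Under Zadeh (min–max):
  NOT B = 1 − 0.17 = 0.83
  NOT B AND E = min(a, b) on (0.83, 0.24) = 0.24
  NOT E = 1 − 0.24 = 0.76
  B OR NOT E = max(a, b) on (0.17, 0.76) = 0.76
  (NOT B AND E) AND (B OR NOT E) = min(a, b) on (0.24, 0.76) = 0.24
  → value = 0.2400
Under Łukasiewicz:
  NOT B = 1 − 0.17 = 0.83
  NOT B AND E = max(0, a+b−1) on (0.83, 0.24) = 0.07
  NOT E = 1 − 0.24 = 0.76
  B OR NOT E = min(1, a+b) on (0.17, 0.76) = 0.93
  (NOT B AND E) AND (B OR NOT E) = max(0, a+b−1) on (0.07, 0.93) = 0.00
  → value = 0.0000
|0.2400 − 0.0000| = 0.240

0.240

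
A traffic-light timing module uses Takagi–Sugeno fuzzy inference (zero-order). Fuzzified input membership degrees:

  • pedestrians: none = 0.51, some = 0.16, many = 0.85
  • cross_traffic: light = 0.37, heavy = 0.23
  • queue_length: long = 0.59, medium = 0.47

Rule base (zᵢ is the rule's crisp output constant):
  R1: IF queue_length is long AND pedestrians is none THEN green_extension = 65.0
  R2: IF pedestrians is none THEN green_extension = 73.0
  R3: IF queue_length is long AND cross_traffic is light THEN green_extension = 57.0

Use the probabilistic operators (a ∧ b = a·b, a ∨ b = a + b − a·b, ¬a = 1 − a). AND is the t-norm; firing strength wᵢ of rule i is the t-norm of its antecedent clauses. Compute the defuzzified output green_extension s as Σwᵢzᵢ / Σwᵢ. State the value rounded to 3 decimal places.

67.267

R1 (z=65.0): long=0.59, none=0.51; AND[a·b] → w = 0.3009
R2 (z=73.0): none=0.51 → w = 0.5100
R3 (z=57.0): long=0.59, light=0.37; AND[a·b] → w = 0.2183
Weighted average = (0.3009·65.0 + 0.5100·73.0 + 0.2183·57.0) / (0.3009 + 0.5100 + 0.2183)
  = 69.2316 / 1.0292 = 67.267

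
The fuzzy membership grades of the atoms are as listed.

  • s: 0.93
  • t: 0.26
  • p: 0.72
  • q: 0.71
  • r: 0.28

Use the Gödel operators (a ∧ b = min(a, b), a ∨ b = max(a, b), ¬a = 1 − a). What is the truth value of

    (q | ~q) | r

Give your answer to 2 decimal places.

~q = 1 − 0.71 = 0.29
q | ~q = max(a, b) on (0.71, 0.29) = 0.71
(q | ~q) | r = max(a, b) on (0.71, 0.28) = 0.71

0.71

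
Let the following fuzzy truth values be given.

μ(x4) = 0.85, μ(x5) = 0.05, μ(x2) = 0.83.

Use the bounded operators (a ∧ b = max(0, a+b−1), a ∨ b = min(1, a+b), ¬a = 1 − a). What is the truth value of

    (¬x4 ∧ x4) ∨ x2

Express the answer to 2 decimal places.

0.83

¬x4 = 1 − 0.85 = 0.15
¬x4 ∧ x4 = max(0, a+b−1) on (0.15, 0.85) = 0.00
(¬x4 ∧ x4) ∨ x2 = min(1, a+b) on (0.00, 0.83) = 0.83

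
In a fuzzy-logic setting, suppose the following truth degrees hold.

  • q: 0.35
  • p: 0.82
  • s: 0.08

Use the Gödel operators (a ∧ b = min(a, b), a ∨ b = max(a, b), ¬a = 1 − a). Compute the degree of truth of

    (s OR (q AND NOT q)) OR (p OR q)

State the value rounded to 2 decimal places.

0.82

NOT q = 1 − 0.35 = 0.65
q AND NOT q = min(a, b) on (0.35, 0.65) = 0.35
s OR (q AND NOT q) = max(a, b) on (0.08, 0.35) = 0.35
p OR q = max(a, b) on (0.82, 0.35) = 0.82
(s OR (q AND NOT q)) OR (p OR q) = max(a, b) on (0.35, 0.82) = 0.82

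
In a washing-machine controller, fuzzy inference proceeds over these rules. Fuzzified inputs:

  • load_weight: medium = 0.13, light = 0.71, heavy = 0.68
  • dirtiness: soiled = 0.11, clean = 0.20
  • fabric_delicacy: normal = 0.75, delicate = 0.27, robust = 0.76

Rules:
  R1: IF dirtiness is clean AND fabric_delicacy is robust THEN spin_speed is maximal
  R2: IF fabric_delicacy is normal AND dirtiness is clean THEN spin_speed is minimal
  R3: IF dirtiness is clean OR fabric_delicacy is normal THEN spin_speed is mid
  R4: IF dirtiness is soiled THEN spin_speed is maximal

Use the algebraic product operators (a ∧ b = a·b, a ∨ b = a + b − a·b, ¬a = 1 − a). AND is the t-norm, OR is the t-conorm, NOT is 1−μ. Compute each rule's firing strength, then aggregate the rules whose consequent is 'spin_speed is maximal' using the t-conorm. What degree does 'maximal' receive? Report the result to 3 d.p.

0.245

R1: clean=0.20, robust=0.76; AND[a·b] → w = 0.1520
R2: normal=0.75, clean=0.20; AND[a·b] → w = 0.1500
R3: clean=0.20, normal=0.75; OR[a + b − a·b] → w = 0.8000
R4: soiled=0.11 → w = 0.1100
Rules with consequent 'maximal': {R1, R4} → strengths 0.1520, 0.1100
Aggregate via t-conorm [a + b − a·b]: 0.2453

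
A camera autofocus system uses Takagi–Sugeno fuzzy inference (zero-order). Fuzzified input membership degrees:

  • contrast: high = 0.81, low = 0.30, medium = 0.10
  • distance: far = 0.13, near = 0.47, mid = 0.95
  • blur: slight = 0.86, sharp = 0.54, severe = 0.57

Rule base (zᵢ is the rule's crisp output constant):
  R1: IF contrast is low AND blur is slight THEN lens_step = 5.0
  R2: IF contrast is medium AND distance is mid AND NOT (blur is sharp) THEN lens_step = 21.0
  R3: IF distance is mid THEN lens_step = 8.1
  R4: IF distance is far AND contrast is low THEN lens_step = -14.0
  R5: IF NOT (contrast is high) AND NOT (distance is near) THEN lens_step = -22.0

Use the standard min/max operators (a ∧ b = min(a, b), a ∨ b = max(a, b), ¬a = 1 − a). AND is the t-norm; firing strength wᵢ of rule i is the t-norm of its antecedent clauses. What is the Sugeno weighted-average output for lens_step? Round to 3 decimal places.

3.171

R1 (z=5.0): low=0.30, slight=0.86; AND[min(a, b)] → w = 0.30
R2 (z=21.0): medium=0.10, mid=0.95, ¬sharp=1−0.54=0.46; AND[min(a, b)] → w = 0.10
R3 (z=8.1): mid=0.95 → w = 0.95
R4 (z=-14.0): far=0.13, low=0.30; AND[min(a, b)] → w = 0.13
R5 (z=-22.0): ¬high=1−0.81=0.19, ¬near=1−0.47=0.53; AND[min(a, b)] → w = 0.19
Weighted average = (0.30·5.0 + 0.10·21.0 + 0.95·8.1 + 0.13·-14.0 + 0.19·-22.0) / (0.30 + 0.10 + 0.95 + 0.13 + 0.19)
  = 5.2950 / 1.6700 = 3.171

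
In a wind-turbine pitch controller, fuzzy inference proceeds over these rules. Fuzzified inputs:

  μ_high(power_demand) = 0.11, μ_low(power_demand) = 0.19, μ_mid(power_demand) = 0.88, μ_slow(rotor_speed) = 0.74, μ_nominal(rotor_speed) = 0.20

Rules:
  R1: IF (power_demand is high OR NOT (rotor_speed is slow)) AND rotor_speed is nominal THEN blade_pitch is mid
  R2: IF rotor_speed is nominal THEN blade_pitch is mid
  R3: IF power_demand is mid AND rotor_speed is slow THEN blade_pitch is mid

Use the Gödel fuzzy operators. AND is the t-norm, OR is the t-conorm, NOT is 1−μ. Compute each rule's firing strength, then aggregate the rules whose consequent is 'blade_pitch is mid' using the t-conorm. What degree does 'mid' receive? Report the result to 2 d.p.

R1: (high=0.11 OR ¬slow=1−0.74=0.26) = 0.26; AND[min(a, b)] with nominal=0.20 → w = 0.20
R2: nominal=0.20 → w = 0.20
R3: mid=0.88, slow=0.74; AND[min(a, b)] → w = 0.74
Rules with consequent 'mid': {R1, R2, R3} → strengths 0.20, 0.20, 0.74
Aggregate via t-conorm [max(a, b)]: 0.74

0.74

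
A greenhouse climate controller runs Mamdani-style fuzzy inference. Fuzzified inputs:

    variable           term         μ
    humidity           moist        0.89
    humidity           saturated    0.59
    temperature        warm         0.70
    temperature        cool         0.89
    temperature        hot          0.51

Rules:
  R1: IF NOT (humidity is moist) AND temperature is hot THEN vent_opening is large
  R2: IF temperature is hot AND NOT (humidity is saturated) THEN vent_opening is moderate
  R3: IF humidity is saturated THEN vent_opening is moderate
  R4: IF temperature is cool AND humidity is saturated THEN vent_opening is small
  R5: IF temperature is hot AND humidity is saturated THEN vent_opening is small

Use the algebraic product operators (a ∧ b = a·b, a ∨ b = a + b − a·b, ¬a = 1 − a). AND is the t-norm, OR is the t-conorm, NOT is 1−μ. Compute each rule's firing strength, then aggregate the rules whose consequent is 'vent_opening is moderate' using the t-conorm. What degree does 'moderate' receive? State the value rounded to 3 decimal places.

R1: ¬moist=1−0.89=0.11, hot=0.51; AND[a·b] → w = 0.0561
R2: hot=0.51, ¬saturated=1−0.59=0.41; AND[a·b] → w = 0.2091
R3: saturated=0.59 → w = 0.5900
R4: cool=0.89, saturated=0.59; AND[a·b] → w = 0.5251
R5: hot=0.51, saturated=0.59; AND[a·b] → w = 0.3009
Rules with consequent 'moderate': {R2, R3} → strengths 0.2091, 0.5900
Aggregate via t-conorm [a + b − a·b]: 0.6757

0.676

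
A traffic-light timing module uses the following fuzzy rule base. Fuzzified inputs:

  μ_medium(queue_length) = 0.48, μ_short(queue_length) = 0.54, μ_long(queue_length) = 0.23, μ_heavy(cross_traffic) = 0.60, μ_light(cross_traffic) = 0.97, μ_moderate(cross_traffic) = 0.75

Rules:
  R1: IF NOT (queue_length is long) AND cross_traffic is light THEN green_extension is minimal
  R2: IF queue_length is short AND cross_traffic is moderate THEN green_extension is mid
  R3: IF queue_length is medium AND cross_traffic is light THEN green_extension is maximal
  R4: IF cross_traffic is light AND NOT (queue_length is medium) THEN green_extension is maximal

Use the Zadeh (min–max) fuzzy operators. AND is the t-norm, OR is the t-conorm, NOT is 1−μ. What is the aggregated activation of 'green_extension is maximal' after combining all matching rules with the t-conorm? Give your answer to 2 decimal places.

R1: ¬long=1−0.23=0.77, light=0.97; AND[min(a, b)] → w = 0.77
R2: short=0.54, moderate=0.75; AND[min(a, b)] → w = 0.54
R3: medium=0.48, light=0.97; AND[min(a, b)] → w = 0.48
R4: light=0.97, ¬medium=1−0.48=0.52; AND[min(a, b)] → w = 0.52
Rules with consequent 'maximal': {R3, R4} → strengths 0.48, 0.52
Aggregate via t-conorm [max(a, b)]: 0.52

0.52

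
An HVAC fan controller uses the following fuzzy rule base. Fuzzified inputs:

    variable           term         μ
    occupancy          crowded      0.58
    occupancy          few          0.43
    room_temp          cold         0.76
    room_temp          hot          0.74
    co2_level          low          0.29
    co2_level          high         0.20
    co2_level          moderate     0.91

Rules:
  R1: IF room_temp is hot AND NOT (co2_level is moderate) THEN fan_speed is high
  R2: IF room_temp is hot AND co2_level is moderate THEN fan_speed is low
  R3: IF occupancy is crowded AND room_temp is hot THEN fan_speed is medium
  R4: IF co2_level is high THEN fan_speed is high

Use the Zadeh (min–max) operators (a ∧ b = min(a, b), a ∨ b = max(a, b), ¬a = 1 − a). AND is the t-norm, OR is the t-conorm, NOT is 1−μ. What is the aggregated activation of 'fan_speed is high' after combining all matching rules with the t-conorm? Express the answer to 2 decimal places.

0.20

R1: hot=0.74, ¬moderate=1−0.91=0.09; AND[min(a, b)] → w = 0.09
R2: hot=0.74, moderate=0.91; AND[min(a, b)] → w = 0.74
R3: crowded=0.58, hot=0.74; AND[min(a, b)] → w = 0.58
R4: high=0.20 → w = 0.20
Rules with consequent 'high': {R1, R4} → strengths 0.09, 0.20
Aggregate via t-conorm [max(a, b)]: 0.20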